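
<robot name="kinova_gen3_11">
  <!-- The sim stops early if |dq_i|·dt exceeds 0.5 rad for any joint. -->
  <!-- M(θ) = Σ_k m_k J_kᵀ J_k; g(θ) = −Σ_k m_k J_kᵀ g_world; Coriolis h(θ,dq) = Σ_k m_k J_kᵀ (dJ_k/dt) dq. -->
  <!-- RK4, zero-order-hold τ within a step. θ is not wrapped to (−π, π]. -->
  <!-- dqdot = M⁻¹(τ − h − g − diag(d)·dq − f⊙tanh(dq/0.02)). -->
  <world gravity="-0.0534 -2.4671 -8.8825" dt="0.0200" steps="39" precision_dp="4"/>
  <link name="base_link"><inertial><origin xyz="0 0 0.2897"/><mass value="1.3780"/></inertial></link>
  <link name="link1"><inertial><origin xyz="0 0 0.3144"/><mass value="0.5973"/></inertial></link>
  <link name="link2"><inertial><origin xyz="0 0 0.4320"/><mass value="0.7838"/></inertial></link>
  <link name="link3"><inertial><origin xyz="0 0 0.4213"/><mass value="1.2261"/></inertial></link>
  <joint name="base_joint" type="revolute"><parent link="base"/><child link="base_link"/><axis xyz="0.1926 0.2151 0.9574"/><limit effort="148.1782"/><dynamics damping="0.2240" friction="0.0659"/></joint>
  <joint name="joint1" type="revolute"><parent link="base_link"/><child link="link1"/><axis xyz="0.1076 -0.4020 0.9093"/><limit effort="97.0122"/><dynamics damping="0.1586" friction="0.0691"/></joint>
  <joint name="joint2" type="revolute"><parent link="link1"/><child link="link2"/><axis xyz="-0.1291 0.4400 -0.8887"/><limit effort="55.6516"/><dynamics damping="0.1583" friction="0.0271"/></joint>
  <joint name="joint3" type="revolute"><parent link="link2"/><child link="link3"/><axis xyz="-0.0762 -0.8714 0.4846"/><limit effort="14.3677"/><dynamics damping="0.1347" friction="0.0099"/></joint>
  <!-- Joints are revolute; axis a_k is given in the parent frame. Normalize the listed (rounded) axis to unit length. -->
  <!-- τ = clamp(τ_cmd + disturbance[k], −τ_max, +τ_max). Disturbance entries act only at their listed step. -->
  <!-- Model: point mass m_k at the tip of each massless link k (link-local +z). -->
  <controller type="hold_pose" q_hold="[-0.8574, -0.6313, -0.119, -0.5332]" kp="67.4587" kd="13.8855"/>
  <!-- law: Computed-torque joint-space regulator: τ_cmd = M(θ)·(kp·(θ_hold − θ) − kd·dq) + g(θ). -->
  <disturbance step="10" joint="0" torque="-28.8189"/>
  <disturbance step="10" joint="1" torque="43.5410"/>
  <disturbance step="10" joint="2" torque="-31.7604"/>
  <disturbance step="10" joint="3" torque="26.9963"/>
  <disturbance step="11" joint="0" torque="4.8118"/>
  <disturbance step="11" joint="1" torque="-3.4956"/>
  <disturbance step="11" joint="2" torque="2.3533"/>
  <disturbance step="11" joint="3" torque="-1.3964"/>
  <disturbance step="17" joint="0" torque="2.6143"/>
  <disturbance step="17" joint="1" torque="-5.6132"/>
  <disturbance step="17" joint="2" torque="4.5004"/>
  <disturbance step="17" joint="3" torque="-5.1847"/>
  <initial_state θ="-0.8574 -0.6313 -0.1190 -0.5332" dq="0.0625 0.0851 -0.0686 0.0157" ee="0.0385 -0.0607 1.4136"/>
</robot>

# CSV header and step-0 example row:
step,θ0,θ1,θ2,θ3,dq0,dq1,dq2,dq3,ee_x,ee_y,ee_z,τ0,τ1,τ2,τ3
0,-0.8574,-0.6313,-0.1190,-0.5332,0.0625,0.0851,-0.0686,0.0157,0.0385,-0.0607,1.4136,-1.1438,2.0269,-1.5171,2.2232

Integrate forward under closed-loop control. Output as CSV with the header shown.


step,θ0,θ1,θ2,θ3,dq0,dq1,dq2,dq3,ee_x,ee_y,ee_z,τ0,τ1,τ2,τ3
1,-0.8566,-0.6305,-0.1206,-0.5328,0.0248,0.0400,-0.0351,0.0358,0.0387,-0.0599,1.4138,-1.1498,2.1223,-1.5877,2.2840
2,-0.8563,-0.6307,-0.1223,-0.5323,0.0097,0.0518,0.0330,0.0435,0.0388,-0.0593,1.4139,-1.1670,2.1915,-1.6421,2.3347
3,-0.8562,-0.6310,-0.1237,-0.5319,0.0057,0.0745,0.0911,0.0434,0.0388,-0.0589,1.4140,-1.1900,2.2446,-1.6847,2.3759
4,-0.8562,-0.6313,-0.1244,-0.5317,0.0035,0.0762,0.1083,0.0370,0.0388,-0.0587,1.4141,-1.2120,2.2898,-1.7194,2.4101
5,-0.8563,-0.6315,-0.1249,-0.5315,0.0025,0.0746,0.1158,0.0307,0.0388,-0.0586,1.4141,-1.2318,2.3275,-1.7479,2.4383
6,-0.8563,-0.6318,-0.1253,-0.5315,0.0020,0.0727,0.1201,0.0257,0.0388,-0.0586,1.4141,-1.2488,2.3586,-1.7713,2.4613
7,-0.8564,-0.6321,-0.1256,-0.5316,0.0018,0.0712,0.1229,0.0221,0.0388,-0.0586,1.4141,-1.2631,2.3841,-1.7904,2.4801
8,-0.8564,-0.6324,-0.1259,-0.5318,0.0018,0.0702,0.1248,0.0196,0.0387,-0.0587,1.4141,-1.2747,2.4047,-1.8058,2.4952
9,-0.8565,-0.6328,-0.1262,-0.5319,0.0018,0.0696,0.1261,0.0180,0.0387,-0.0588,1.4141,-1.2841,2.4213,-1.8180,2.5072
10,-0.8565,-0.6331,-0.1264,-0.5321,0.0019,0.0693,0.1270,0.0170,0.0387,-0.0589,1.4141,-30.1103,45.9753,-33.5881,14.3677
11,-0.8420,-0.6417,-0.2606,-0.6157,1.3800,0.6206,-10.7313,-7.4714,0.0381,-0.0507,1.4083,12.0056,-13.8914,9.6373,-2.3643
12,-0.8167,-0.5927,-0.3720,-0.7204,1.1952,3.0232,-2.5980,-3.5914,0.0382,-0.0367,1.3990,4.2005,-6.8651,4.6437,0.3142
13,-0.7981,-0.5385,-0.4037,-0.7745,0.6621,2.1892,-0.9650,-1.9527,0.0388,-0.0277,1.3934,3.1142,-4.9377,3.3002,0.9424
14,-0.7888,-0.5045,-0.4170,-0.8032,0.2792,1.1902,-0.4381,-0.9648,0.0384,-0.0220,1.3902,2.1900,-3.3849,2.2467,1.3891
15,-0.7858,-0.4882,-0.4225,-0.8158,0.0319,0.4565,-0.1161,-0.3019,0.0376,-0.0188,1.3889,1.4205,-2.1249,1.3945,1.7256
16,-0.7865,-0.4840,-0.4224,-0.8172,-0.1032,-0.0558,0.0758,0.1390,0.0370,-0.0175,1.3888,0.7594,-1.0996,0.7060,1.9910
17,-0.7889,-0.4864,-0.4170,-0.8113,-0.1374,-0.2137,0.4206,0.4423,0.0366,-0.0176,1.3895,2.8321,-5.9191,4.6579,-2.9754
18,-0.7949,-0.4947,-0.4057,-0.8054,-0.4464,-0.5877,0.7442,0.1560,0.0362,-0.0209,1.3898,-1.0039,1.9874,-1.6096,3.9096
19,-0.8026,-0.5062,-0.3899,-0.7996,-0.3355,-0.5799,0.8178,0.4132,0.0359,-0.0264,1.3898,-1.2363,2.2107,-1.7299,3.7760
20,-0.8086,-0.5180,-0.3737,-0.7898,-0.2628,-0.5994,0.7962,0.5745,0.0359,-0.0313,1.3904,-1.3994,2.3698,-1.8094,3.6495
21,-0.8133,-0.5300,-0.3583,-0.7774,-0.2105,-0.6039,0.7533,0.6717,0.0360,-0.0356,1.3914,-1.5121,2.4802,-1.8610,3.5331
22,-0.8171,-0.5420,-0.3438,-0.7634,-0.1711,-0.5905,0.7050,0.7226,0.0362,-0.0393,1.3927,-1.5878,2.5538,-1.8924,3.4277
23,-0.8202,-0.5536,-0.3303,-0.7489,-0.1405,-0.5633,0.6556,0.7396,0.0365,-0.0426,1.3941,-1.6362,2.5997,-1.9091,3.3332
24,-0.8227,-0.5645,-0.3178,-0.7342,-0.1162,-0.5267,0.6066,0.7322,0.0369,-0.0454,1.3955,-1.6642,2.6251,-1.9153,3.2489
25,-0.8248,-0.5746,-0.3062,-0.7198,-0.0965,-0.4844,0.5593,0.7080,0.0373,-0.0478,1.3969,-1.6771,2.6354,-1.9139,3.1737
26,-0.8266,-0.5839,-0.2955,-0.7061,-0.0805,-0.4393,0.5142,0.6727,0.0378,-0.0499,1.3983,-1.6790,2.6348,-1.9074,3.1069
27,-0.8281,-0.5922,-0.2857,-0.6931,-0.0674,-0.3935,0.4722,0.6306,0.0382,-0.0517,1.3995,-1.6727,2.6265,-1.8974,3.0475
28,-0.8293,-0.5997,-0.2768,-0.6809,-0.0567,-0.3486,0.4333,0.5850,0.0387,-0.0532,1.4007,-1.6605,2.6130,-1.8853,2.9946
29,-0.8304,-0.6062,-0.2685,-0.6697,-0.0481,-0.3057,0.3979,0.5384,0.0391,-0.0545,1.4018,-1.6443,2.5962,-1.8721,2.9475
30,-0.8312,-0.6119,-0.2610,-0.6595,-0.0413,-0.2655,0.3658,0.4925,0.0395,-0.0556,1.4028,-1.6254,2.5776,-1.8585,2.9057
31,-0.8320,-0.6169,-0.2540,-0.6501,-0.0360,-0.2284,0.3369,0.4483,0.0399,-0.0565,1.4037,-1.6046,2.5580,-1.8450,2.8685
32,-0.8327,-0.6212,-0.2476,-0.6416,-0.0320,-0.1947,0.3111,0.4067,0.0403,-0.0573,1.4045,-1.5829,2.5384,-1.8320,2.8354
33,-0.8333,-0.6248,-0.2416,-0.6339,-0.0290,-0.1644,0.2881,0.3680,0.0406,-0.0580,1.4052,-1.5609,2.5193,-1.8198,2.8061
34,-0.8338,-0.6278,-0.2361,-0.6269,-0.0268,-0.1373,0.2676,0.3324,0.0408,-0.0585,1.4059,-1.5391,2.5011,-1.8085,2.7801
35,-0.8344,-0.6303,-0.2310,-0.6206,-0.0252,-0.1131,0.2495,0.2999,0.0411,-0.0589,1.4064,-1.5181,2.4839,-1.7982,2.7570
36,-0.8348,-0.6324,-0.2262,-0.6149,-0.0240,-0.0918,0.2334,0.2704,0.0413,-0.0593,1.4070,-1.4981,2.4681,-1.7890,2.7367
37,-0.8353,-0.6341,-0.2218,-0.6098,-0.0230,-0.0730,0.2190,0.2437,0.0415,-0.0596,1.4074,-1.4794,2.4535,-1.7809,2.7187
38,-0.8358,-0.6354,-0.2176,-0.6052,-0.0223,-0.0567,0.2058,0.2197,0.0416,-0.0598,1.4079,-1.4622,2.4405,-1.7738,2.7029
39,-0.8362,-0.6364,-0.2136,-0.6010,-0.0217,-0.0433,0.1930,0.1980,0.0417,-0.0600,1.4082,,,,


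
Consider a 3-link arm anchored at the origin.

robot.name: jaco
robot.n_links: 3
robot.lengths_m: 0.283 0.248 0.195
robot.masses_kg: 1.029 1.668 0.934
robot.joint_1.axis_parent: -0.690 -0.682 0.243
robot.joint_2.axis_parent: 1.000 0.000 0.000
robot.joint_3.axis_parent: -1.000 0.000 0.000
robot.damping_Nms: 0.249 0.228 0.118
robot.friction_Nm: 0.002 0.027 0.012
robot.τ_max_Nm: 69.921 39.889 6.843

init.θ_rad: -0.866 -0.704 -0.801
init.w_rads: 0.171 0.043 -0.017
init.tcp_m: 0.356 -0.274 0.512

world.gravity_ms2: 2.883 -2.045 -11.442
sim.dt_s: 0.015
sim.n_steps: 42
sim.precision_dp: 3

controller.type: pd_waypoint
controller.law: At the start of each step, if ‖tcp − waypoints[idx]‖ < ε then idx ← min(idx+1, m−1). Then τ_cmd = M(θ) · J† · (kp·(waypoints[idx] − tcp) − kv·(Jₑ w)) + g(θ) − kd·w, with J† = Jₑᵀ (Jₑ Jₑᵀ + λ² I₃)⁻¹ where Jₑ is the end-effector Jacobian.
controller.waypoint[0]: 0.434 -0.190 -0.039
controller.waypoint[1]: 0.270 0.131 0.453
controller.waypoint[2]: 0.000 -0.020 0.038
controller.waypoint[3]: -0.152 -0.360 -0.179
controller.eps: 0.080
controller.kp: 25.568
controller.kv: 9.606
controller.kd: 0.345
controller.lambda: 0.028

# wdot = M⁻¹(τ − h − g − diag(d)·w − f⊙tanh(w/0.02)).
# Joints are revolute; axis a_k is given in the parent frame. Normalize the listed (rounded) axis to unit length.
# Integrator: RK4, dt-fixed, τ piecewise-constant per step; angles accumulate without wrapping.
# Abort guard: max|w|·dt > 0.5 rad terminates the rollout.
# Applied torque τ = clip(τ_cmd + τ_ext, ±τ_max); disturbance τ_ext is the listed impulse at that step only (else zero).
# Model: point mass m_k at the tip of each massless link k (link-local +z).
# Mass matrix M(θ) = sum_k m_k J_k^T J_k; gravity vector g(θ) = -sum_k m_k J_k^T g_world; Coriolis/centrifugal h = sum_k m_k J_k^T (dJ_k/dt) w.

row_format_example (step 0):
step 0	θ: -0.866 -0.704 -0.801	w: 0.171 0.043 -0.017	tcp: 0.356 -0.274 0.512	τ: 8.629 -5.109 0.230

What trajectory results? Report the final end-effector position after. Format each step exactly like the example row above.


step 1	θ: -0.866 -0.710 -0.811	w: -0.151 -0.860 -1.336	tcp: 0.356 -0.273 0.511	τ: 9.918 -4.364 0.795
step 2	θ: -0.870 -0.727 -0.836	w: -0.407 -1.434 -1.887	tcp: 0.356 -0.272 0.508	τ: 10.829 -3.714 1.002
step 3	θ: -0.878 -0.752 -0.865	w: -0.616 -1.815 -2.063	tcp: 0.358 -0.270 0.504	τ: 11.525 -3.165 1.046
step 4	θ: -0.888 -0.781 -0.896	w: -0.787 -2.074 -2.062	tcp: 0.360 -0.267 0.498	τ: 12.090 -2.709 1.024
step 5	θ: -0.901 -0.813 -0.927	w: -0.929 -2.251 -1.981	tcp: 0.363 -0.265 0.492	τ: 12.571 -2.335 0.977
step 6	θ: -0.916 -0.848 -0.956	w: -1.048 -2.372 -1.866	tcp: 0.367 -0.262 0.485	τ: 12.990 -2.032 0.927
step 7	θ: -0.932 -0.884 -0.983	w: -1.147 -2.451 -1.740	tcp: 0.371 -0.258 0.477	τ: 13.361 -1.787 0.881
step 8	θ: -0.950 -0.921 -1.008	w: -1.231 -2.499 -1.613	tcp: 0.375 -0.255 0.469	τ: 13.693 -1.590 0.843
step 9	θ: -0.969 -0.959 -1.031	w: -1.301 -2.521 -1.491	tcp: 0.380 -0.252 0.461	τ: 13.990 -1.434 0.812
step 10	θ: -0.989 -0.997 -1.052	w: -1.361 -2.524 -1.375	tcp: 0.385 -0.249 0.452	τ: 14.256 -1.312 0.789
step 11	θ: -1.010 -1.035 -1.072	w: -1.411 -2.512 -1.266	tcp: 0.389 -0.246 0.443	τ: 14.495 -1.218 0.772
step 12	θ: -1.031 -1.072 -1.091	w: -1.453 -2.486 -1.165	tcp: 0.394 -0.243 0.433	τ: 14.708 -1.148 0.760
step 13	θ: -1.053 -1.109 -1.107	w: -1.488 -2.451 -1.070	tcp: 0.399 -0.240 0.423	τ: 14.897 -1.100 0.753
step 14	θ: -1.076 -1.146 -1.123	w: -1.517 -2.407 -0.981	tcp: 0.403 -0.237 0.413	τ: 15.065 -1.070 0.750
step 15	θ: -1.099 -1.181 -1.137	w: -1.541 -2.357 -0.899	tcp: 0.408 -0.235 0.403	τ: 15.213 -1.056 0.750
step 16	θ: -1.122 -1.216 -1.150	w: -1.561 -2.301 -0.822	tcp: 0.412 -0.232 0.393	τ: 15.341 -1.056 0.753
step 17	θ: -1.146 -1.250 -1.161	w: -1.575 -2.241 -0.750	tcp: 0.416 -0.230 0.382	τ: 15.453 -1.069 0.758
step 18	θ: -1.169 -1.283 -1.172	w: -1.586 -2.177 -0.684	tcp: 0.420 -0.228 0.372	τ: 15.548 -1.094 0.765
step 19	θ: -1.193 -1.316 -1.182	w: -1.594 -2.110 -0.622	tcp: 0.424 -0.226 0.361	τ: 15.628 -1.130 0.774
step 20	θ: -1.217 -1.347 -1.191	w: -1.598 -2.042 -0.565	tcp: 0.427 -0.224 0.351	τ: 15.694 -1.175 0.783
step 21	θ: -1.241 -1.377 -1.199	w: -1.599 -1.972 -0.512	tcp: 0.430 -0.222 0.340	τ: 15.746 -1.228 0.794
step 22	θ: -1.265 -1.406 -1.206	w: -1.597 -1.901 -0.463	tcp: 0.433 -0.221 0.330	τ: 15.786 -1.290 0.806
step 23	θ: -1.289 -1.434 -1.213	w: -1.592 -1.830 -0.418	tcp: 0.436 -0.220 0.319	τ: 15.814 -1.358 0.819
step 24	θ: -1.313 -1.461 -1.219	w: -1.584 -1.758 -0.376	tcp: 0.439 -0.219 0.309	τ: 15.832 -1.433 0.832
step 25	θ: -1.337 -1.487 -1.224	w: -1.574 -1.687 -0.338	tcp: 0.441 -0.217 0.298	τ: 15.840 -1.513 0.846
step 26	θ: -1.360 -1.511 -1.229	w: -1.562 -1.617 -0.303	tcp: 0.443 -0.217 0.288	τ: 15.838 -1.598 0.861
step 27	θ: -1.383 -1.535 -1.233	w: -1.547 -1.547 -0.271	tcp: 0.445 -0.216 0.278	τ: 15.827 -1.687 0.875
step 28	θ: -1.407 -1.558 -1.237	w: -1.531 -1.479 -0.242	tcp: 0.447 -0.215 0.268	τ: 15.808 -1.780 0.890
step 29	θ: -1.429 -1.580 -1.241	w: -1.513 -1.412 -0.215	tcp: 0.449 -0.214 0.258	τ: 15.782 -1.876 0.904
step 30	θ: -1.452 -1.600 -1.244	w: -1.492 -1.346 -0.191	tcp: 0.450 -0.214 0.249	τ: 15.749 -1.975 0.919
step 31	θ: -1.474 -1.620 -1.246	w: -1.470 -1.283 -0.169	tcp: 0.451 -0.214 0.239	τ: 15.709 -2.075 0.934
step 32	θ: -1.496 -1.639 -1.249	w: -1.447 -1.221 -0.149	tcp: 0.452 -0.213 0.230	τ: 15.664 -2.177 0.948
step 33	θ: -1.518 -1.657 -1.251	w: -1.422 -1.161 -0.131	tcp: 0.453 -0.213 0.221	τ: 15.613 -2.279 0.962
step 34	θ: -1.539 -1.674 -1.253	w: -1.396 -1.104 -0.114	tcp: 0.454 -0.213 0.212	τ: 15.557 -2.382 0.976
step 35	θ: -1.559 -1.690 -1.254	w: -1.369 -1.048 -0.099	tcp: 0.455 -0.213 0.203	τ: 15.497 -2.485 0.989
step 36	θ: -1.580 -1.705 -1.256	w: -1.341 -0.995 -0.086	tcp: 0.455 -0.212 0.194	τ: 15.433 -2.587 1.002
step 37	θ: -1.600 -1.720 -1.257	w: -1.313 -0.944 -0.073	tcp: 0.456 -0.212 0.186	τ: 15.366 -2.689 1.014
step 38	θ: -1.619 -1.734 -1.258	w: -1.283 -0.895 -0.062	tcp: 0.456 -0.212 0.178	τ: 15.295 -2.789 1.026
step 39	θ: -1.638 -1.747 -1.259	w: -1.253 -0.848 -0.052	tcp: 0.456 -0.212 0.170	τ: 15.222 -2.889 1.038
step 40	θ: -1.657 -1.759 -1.259	w: -1.223 -0.804 -0.043	tcp: 0.457 -0.212 0.162	τ: 15.146 -2.986 1.048
step 41	θ: -1.675 -1.771 -1.260	w: -1.192 -0.762 -0.035	tcp: 0.457 -0.212 0.155	τ: 15.068 -3.082 1.058
step 42	θ: -1.693 -1.782 -1.260	w: -1.161 -0.722 -0.028	tcp: 0.457 -0.212 0.147
final tcp position (m): 0.457 -0.212 0.147


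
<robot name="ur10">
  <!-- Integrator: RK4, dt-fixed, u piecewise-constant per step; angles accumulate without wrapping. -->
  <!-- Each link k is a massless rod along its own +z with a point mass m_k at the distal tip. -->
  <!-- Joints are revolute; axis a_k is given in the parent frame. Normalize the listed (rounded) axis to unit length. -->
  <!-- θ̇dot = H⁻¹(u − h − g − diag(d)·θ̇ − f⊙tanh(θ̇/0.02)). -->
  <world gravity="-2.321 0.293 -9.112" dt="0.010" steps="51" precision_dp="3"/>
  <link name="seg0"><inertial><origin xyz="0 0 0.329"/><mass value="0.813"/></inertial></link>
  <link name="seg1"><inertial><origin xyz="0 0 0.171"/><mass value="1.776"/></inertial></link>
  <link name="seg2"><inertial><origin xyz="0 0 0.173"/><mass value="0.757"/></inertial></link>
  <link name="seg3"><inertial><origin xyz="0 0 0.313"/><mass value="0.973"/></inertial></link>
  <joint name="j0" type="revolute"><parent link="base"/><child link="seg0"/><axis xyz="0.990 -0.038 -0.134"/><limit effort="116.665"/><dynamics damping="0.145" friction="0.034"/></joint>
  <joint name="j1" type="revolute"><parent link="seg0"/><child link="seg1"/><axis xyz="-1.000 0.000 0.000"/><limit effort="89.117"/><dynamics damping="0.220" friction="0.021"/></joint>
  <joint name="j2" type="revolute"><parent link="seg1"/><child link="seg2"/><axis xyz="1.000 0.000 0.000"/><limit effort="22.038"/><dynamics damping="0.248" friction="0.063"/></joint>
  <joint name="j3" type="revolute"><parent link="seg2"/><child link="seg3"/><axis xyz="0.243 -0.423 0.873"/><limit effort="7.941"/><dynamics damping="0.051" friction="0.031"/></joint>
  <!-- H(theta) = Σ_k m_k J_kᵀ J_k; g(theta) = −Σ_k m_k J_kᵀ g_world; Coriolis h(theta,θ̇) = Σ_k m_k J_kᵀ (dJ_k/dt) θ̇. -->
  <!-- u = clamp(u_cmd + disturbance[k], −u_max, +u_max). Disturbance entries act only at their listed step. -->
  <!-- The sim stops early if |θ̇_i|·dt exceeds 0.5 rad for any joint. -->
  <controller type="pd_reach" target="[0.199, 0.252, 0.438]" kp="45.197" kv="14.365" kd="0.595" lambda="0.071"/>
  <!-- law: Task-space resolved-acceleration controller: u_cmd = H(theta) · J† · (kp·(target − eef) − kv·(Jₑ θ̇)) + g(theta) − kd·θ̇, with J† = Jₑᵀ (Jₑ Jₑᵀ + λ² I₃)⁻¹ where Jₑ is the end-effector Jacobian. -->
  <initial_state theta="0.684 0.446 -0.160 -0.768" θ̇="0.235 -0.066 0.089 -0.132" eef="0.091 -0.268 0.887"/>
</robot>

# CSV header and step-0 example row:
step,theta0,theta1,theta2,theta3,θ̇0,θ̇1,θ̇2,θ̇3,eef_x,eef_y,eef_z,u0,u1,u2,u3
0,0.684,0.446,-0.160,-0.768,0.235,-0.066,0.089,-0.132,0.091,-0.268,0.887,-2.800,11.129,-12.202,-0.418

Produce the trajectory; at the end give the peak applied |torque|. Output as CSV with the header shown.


step,theta0,theta1,theta2,theta3,θ̇0,θ̇1,θ̇2,θ̇3,eef_x,eef_y,eef_z,u0,u1,u2,u3
1,0.690,0.449,-0.163,-0.770,0.926,0.700,-0.779,-0.257,0.091,-0.270,0.886,-3.021,9.053,-10.013,-0.266
2,0.702,0.459,-0.175,-0.773,1.474,1.251,-1.541,-0.301,0.092,-0.269,0.883,-4.063,7.692,-8.258,-0.165
3,0.719,0.474,-0.194,-0.776,1.898,1.653,-2.160,-0.274,0.093,-0.266,0.879,-5.747,6.861,-6.864,-0.109
4,0.739,0.492,-0.218,-0.778,2.211,1.942,-2.633,-0.201,0.094,-0.262,0.875,-7.813,6.389,-5.754,-0.084
5,0.763,0.512,-0.246,-0.780,2.426,2.142,-2.969,-0.107,0.095,-0.257,0.869,-10.001,6.127,-4.852,-0.073
6,0.787,0.534,-0.276,-0.780,2.557,2.273,-3.187,-0.015,0.097,-0.250,0.862,-12.096,5.959,-4.095,-0.064
7,0.813,0.557,-0.309,-0.780,2.617,2.350,-3.309,0.043,0.098,-0.243,0.854,-13.960,5.808,-3.435,-0.033
8,0.840,0.581,-0.342,-0.779,2.623,2.390,-3.351,0.084,0.100,-0.236,0.846,-15.511,5.621,-2.840,0.002
9,0.866,0.605,-0.375,-0.779,2.586,2.403,-3.333,0.111,0.101,-0.227,0.837,-16.719,5.374,-2.288,0.037
10,0.891,0.629,-0.408,-0.777,2.516,2.394,-3.272,0.125,0.103,-0.219,0.828,-17.594,5.063,-1.764,0.071
11,0.916,0.653,-0.441,-0.776,2.423,2.370,-3.182,0.126,0.105,-0.210,0.819,-18.169,4.690,-1.261,0.102
12,0.939,0.676,-0.472,-0.775,2.313,2.334,-3.072,0.119,0.107,-0.201,0.809,-18.484,4.265,-0.775,0.131
13,0.962,0.699,-0.502,-0.774,2.192,2.290,-2.949,0.105,0.109,-0.192,0.799,-18.582,3.799,-0.306,0.155
14,0.983,0.722,-0.531,-0.773,2.063,2.241,-2.820,0.087,0.111,-0.182,0.789,-18.504,3.305,0.146,0.174
15,1.003,0.744,-0.558,-0.772,1.931,2.188,-2.688,0.068,0.112,-0.173,0.778,-18.286,2.793,0.580,0.187
16,1.022,0.766,-0.585,-0.771,1.796,2.132,-2.557,0.048,0.114,-0.163,0.768,-17.961,2.272,0.994,0.194
17,1.039,0.787,-0.610,-0.771,1.663,2.075,-2.426,0.029,0.116,-0.154,0.758,-17.556,1.751,1.387,0.196
18,1.055,0.807,-0.633,-0.771,1.531,2.017,-2.299,0.014,0.118,-0.144,0.748,-17.092,1.236,1.759,0.190
19,1.070,0.827,-0.656,-0.771,1.401,1.958,-2.175,0.004,0.120,-0.134,0.739,-16.587,0.731,2.109,0.177
20,1.083,0.846,-0.677,-0.771,1.275,1.900,-2.056,-0.003,0.122,-0.124,0.729,-16.055,0.242,2.437,0.158
21,1.095,0.865,-0.697,-0.771,1.153,1.841,-1.941,-0.008,0.124,-0.114,0.720,-15.510,-0.230,2.743,0.136
22,1.106,0.883,-0.716,-0.771,1.036,1.782,-1.832,-0.012,0.126,-0.105,0.710,-14.960,-0.682,3.028,0.112
23,1.116,0.901,-0.733,-0.771,0.922,1.723,-1.727,-0.017,0.127,-0.095,0.701,-14.411,-1.113,3.292,0.088
24,1.125,0.918,-0.750,-0.771,0.813,1.665,-1.626,-0.023,0.129,-0.085,0.693,-13.871,-1.522,3.535,0.063
25,1.132,0.934,-0.766,-0.771,0.709,1.608,-1.531,-0.028,0.130,-0.076,0.684,-13.341,-1.909,3.759,0.038
26,1.139,0.950,-0.781,-0.772,0.609,1.551,-1.439,-0.034,0.132,-0.066,0.675,-12.825,-2.275,3.964,0.014
27,1.144,0.965,-0.795,-0.772,0.515,1.495,-1.352,-0.041,0.133,-0.057,0.667,-12.324,-2.619,4.151,-0.010
28,1.149,0.980,-0.808,-0.773,0.425,1.440,-1.270,-0.048,0.135,-0.048,0.659,-11.841,-2.942,4.322,-0.034
29,1.153,0.994,-0.820,-0.773,0.340,1.385,-1.191,-0.054,0.136,-0.039,0.652,-11.375,-3.246,4.477,-0.056
30,1.156,1.007,-0.832,-0.774,0.259,1.332,-1.116,-0.061,0.137,-0.030,0.644,-10.928,-3.530,4.618,-0.078
31,1.158,1.020,-0.842,-0.774,0.183,1.279,-1.045,-0.068,0.139,-0.021,0.637,-10.498,-3.795,4.744,-0.100
32,1.160,1.033,-0.853,-0.775,0.112,1.228,-0.977,-0.075,0.140,-0.012,0.630,-10.086,-4.044,4.858,-0.121
33,1.160,1.045,-0.862,-0.776,0.045,1.178,-0.913,-0.081,0.141,-0.004,0.623,-9.692,-4.276,4.960,-0.141
34,1.161,1.056,-0.871,-0.777,-0.017,1.130,-0.851,-0.087,0.142,0.004,0.616,-9.317,-4.492,5.051,-0.161
35,1.160,1.068,-0.879,-0.778,-0.073,1.087,-0.790,-0.091,0.143,0.013,0.610,-8.964,-4.695,5.129,-0.181
36,1.159,1.078,-0.887,-0.778,-0.125,1.042,-0.734,-0.096,0.144,0.020,0.603,-8.627,-4.883,5.200,-0.199
37,1.158,1.088,-0.894,-0.779,-0.174,0.998,-0.682,-0.101,0.145,0.028,0.597,-8.305,-5.058,5.264,-0.217
38,1.156,1.098,-0.900,-0.781,-0.220,0.955,-0.633,-0.106,0.146,0.036,0.591,-7.997,-5.222,5.320,-0.234
39,1.153,1.107,-0.906,-0.782,-0.262,0.913,-0.587,-0.111,0.146,0.043,0.586,-7.704,-5.374,5.369,-0.250
40,1.150,1.116,-0.912,-0.783,-0.300,0.872,-0.543,-0.116,0.147,0.050,0.580,-7.423,-5.516,5.412,-0.265
41,1.147,1.125,-0.917,-0.784,-0.335,0.832,-0.503,-0.121,0.148,0.057,0.575,-7.155,-5.648,5.449,-0.280
42,1.144,1.133,-0.922,-0.785,-0.367,0.794,-0.464,-0.125,0.149,0.064,0.569,-6.899,-5.771,5.480,-0.294
43,1.140,1.141,-0.927,-0.786,-0.395,0.757,-0.428,-0.130,0.149,0.071,0.564,-6.655,-5.886,5.507,-0.308
44,1.136,1.148,-0.931,-0.788,-0.421,0.721,-0.393,-0.134,0.150,0.077,0.560,-6.422,-5.993,5.529,-0.321
45,1.131,1.155,-0.935,-0.789,-0.444,0.687,-0.361,-0.138,0.150,0.083,0.555,-6.200,-6.093,5.547,-0.334
46,1.127,1.162,-0.938,-0.791,-0.464,0.654,-0.331,-0.141,0.151,0.089,0.551,-5.989,-6.186,5.562,-0.346
47,1.122,1.168,-0.941,-0.792,-0.481,0.622,-0.302,-0.145,0.152,0.095,0.546,-5.787,-6.272,5.573,-0.357
48,1.117,1.174,-0.944,-0.793,-0.496,0.592,-0.275,-0.148,0.152,0.101,0.542,-5.595,-6.353,5.582,-0.368
49,1.112,1.180,-0.947,-0.795,-0.509,0.563,-0.250,-0.151,0.153,0.107,0.538,-5.412,-6.429,5.588,-0.378
50,1.107,1.186,-0.949,-0.796,-0.519,0.536,-0.227,-0.154,0.153,0.112,0.534,-5.238,-6.500,5.592,-0.388
51,1.102,1.191,-0.951,-0.798,-0.528,0.509,-0.205,-0.157,0.153,0.117,0.530,,,,
# max |u| (N·m): 18.582


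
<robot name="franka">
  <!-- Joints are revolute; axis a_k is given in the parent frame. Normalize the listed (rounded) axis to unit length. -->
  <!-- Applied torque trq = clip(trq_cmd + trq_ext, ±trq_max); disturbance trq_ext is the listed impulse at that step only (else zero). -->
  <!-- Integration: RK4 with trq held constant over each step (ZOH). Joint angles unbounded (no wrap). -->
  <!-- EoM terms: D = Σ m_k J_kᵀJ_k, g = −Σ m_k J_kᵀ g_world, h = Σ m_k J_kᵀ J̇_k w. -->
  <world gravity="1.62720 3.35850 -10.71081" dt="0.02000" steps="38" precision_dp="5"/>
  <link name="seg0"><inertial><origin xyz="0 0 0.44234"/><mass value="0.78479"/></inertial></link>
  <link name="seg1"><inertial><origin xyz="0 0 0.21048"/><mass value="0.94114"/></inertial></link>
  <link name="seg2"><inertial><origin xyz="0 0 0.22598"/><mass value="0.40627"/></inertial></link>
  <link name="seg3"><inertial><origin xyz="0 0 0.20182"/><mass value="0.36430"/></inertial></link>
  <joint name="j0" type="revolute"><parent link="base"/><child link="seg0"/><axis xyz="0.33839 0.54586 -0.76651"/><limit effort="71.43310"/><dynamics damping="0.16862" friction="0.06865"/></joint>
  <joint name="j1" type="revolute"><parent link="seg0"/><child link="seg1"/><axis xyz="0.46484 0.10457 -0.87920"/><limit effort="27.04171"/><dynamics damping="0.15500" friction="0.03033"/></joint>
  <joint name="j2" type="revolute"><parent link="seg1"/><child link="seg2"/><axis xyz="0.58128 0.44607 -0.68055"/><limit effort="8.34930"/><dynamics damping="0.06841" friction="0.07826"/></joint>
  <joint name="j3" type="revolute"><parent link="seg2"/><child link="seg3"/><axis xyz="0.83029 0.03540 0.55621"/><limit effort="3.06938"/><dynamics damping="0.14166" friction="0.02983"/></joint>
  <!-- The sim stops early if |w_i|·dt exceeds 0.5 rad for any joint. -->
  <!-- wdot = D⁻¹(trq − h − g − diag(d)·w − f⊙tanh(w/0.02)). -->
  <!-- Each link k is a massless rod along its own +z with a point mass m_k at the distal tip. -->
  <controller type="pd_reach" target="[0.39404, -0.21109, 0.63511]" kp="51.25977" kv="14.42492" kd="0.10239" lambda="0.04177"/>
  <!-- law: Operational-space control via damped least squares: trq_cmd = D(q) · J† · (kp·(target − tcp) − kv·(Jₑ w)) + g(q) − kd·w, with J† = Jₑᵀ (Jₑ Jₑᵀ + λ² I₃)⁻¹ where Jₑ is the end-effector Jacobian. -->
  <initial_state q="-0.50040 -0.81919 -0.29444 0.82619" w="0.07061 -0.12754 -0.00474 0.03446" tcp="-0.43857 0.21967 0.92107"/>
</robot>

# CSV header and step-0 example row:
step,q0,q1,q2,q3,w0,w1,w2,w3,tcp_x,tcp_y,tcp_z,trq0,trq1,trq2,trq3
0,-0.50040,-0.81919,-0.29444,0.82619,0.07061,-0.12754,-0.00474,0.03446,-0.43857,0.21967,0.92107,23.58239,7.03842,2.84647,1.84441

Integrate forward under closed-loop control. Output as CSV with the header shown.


step,q0,q1,q2,q3,w0,w1,w2,w3,tcp_x,tcp_y,tcp_z,trq0,trq1,trq2,trq3
1,-0.49330,-0.79904,-0.33856,0.87574,0.66871,1.86643,-3.82098,4.03556,-0.43208,0.21831,0.92154,19.40229,5.65407,2.43478,0.94804
2,-0.47263,-0.76493,-0.41384,0.94076,1.38588,1.62369,-3.85107,2.74077,-0.41862,0.21584,0.92408,21.17231,5.76834,2.13308,0.83195
3,-0.43612,-0.73423,-0.49987,0.98912,2.25341,1.48570,-4.76509,2.16894,-0.40070,0.21282,0.92867,26.77302,6.42848,2.01628,0.64699
4,-0.37732,-0.71379,-0.60789,1.02028,3.60138,0.62541,-6.03161,1.05820,-0.37809,0.20838,0.93443,34.60898,7.32040,1.89312,0.52757
5,-0.28544,-0.72119,-0.74414,1.02555,5.52307,-1.19696,-7.54979,-0.31711,-0.34978,0.20036,0.94039,32.08615,6.16685,1.20542,0.37381
6,-0.15720,-0.76923,-0.90126,1.01173,7.18243,-3.16514,-8.15715,-0.83432,-0.31315,0.18449,0.94542,13.42891,2.34698,-0.05961,0.06811
7,-0.01079,-0.83151,-1.05942,1.00266,7.38155,-2.56485,-7.80326,-0.03566,-0.26740,0.15818,0.94962,-2.08691,-0.64005,-0.83525,-0.24355
8,0.13176,-0.87390,-1.20075,1.00507,6.88365,-1.58329,-6.42232,0.22491,-0.21674,0.12531,0.95307,-8.12185,-1.68519,-1.07097,-0.32464
9,0.26305,-0.89824,-1.31479,1.01218,6.27402,-0.92952,-5.02964,0.47907,-0.16598,0.09071,0.95517,-9.79780,-1.88081,-1.09253,-0.35678
10,0.38244,-0.91116,-1.40400,1.02425,5.68716,-0.45714,-3.92120,0.73578,-0.11740,0.05684,0.95534,-9.94384,-1.81906,-1.03751,-0.37356
11,0.49068,-0.91614,-1.47368,1.04089,5.15276,-0.11032,-3.07456,0.94612,-0.07200,0.02453,0.95350,-9.65152,-1.70124,-0.95768,-0.37948
12,0.58888,-0.91592,-1.52822,1.06137,4.68587,0.01566,-2.37242,1.12377,-0.03010,-0.00603,0.94982,-9.33372,-1.58013,-0.88042,-0.38080
13,0.67821,-0.91425,-1.57022,1.08516,4.25347,0.12192,-1.85314,1.27053,0.00827,-0.03485,0.94454,-9.04160,-1.47759,-0.79633,-0.37816
14,0.75917,-0.91053,-1.60325,1.11151,3.84844,0.22953,-1.47099,1.37751,0.04316,-0.06193,0.93792,-8.78030,-1.39316,-0.71271,-0.37303
15,0.83235,-0.90515,-1.62947,1.13975,3.47352,0.29407,-1.16942,1.45785,0.07469,-0.08726,0.93021,-8.55006,-1.32021,-0.63673,-0.36814
16,0.89831,-0.89886,-1.65030,1.16941,3.12537,0.32537,-0.92899,1.51803,0.10306,-0.11083,0.92170,-8.32829,-1.25420,-0.56825,-0.36419
17,0.95755,-0.89221,-1.66682,1.20012,2.80190,0.33320,-0.73595,1.56135,0.12849,-0.13261,0.91264,-8.09808,-1.19181,-0.50650,-0.36125
18,1.01056,-0.88558,-1.67987,1.23157,2.50204,0.32513,-0.57996,1.59047,0.15120,-0.15260,0.90324,-7.85075,-1.13107,-0.45068,-0.35935
19,1.05781,-0.87923,-1.69010,1.26348,2.22520,0.30687,-0.45305,1.60775,0.17144,-0.17081,0.89371,-7.58456,-1.07105,-0.40008,-0.35853
20,1.09975,-0.87332,-1.69805,1.29565,1.97091,0.28261,-0.34897,1.61529,0.18944,-0.18724,0.88420,-7.30253,-1.01162,-0.35415,-0.35882
21,1.13683,-0.86793,-1.70410,1.32789,1.73864,0.25530,-0.26270,1.61491,0.20544,-0.20197,0.87485,-7.01036,-0.95312,-0.31249,-0.36026
22,1.16948,-0.86310,-1.70858,1.36007,1.52768,0.22700,-0.19028,1.60814,0.21967,-0.21505,0.86576,-6.71471,-0.89612,-0.27483,-0.36286
23,1.19812,-0.85884,-1.71172,1.39206,1.33710,0.19904,-0.12857,1.59629,0.23235,-0.22657,0.85700,-6.42210,-0.84126,-0.24093,-0.36659
24,1.22314,-0.85513,-1.71372,1.42377,1.16577,0.17232,-0.07516,1.58039,0.24367,-0.23663,0.84861,-6.13812,-0.78910,-0.21061,-0.37140
25,1.24491,-0.85192,-1.71474,1.45514,1.01189,0.15203,-0.03202,1.56179,0.25380,-0.24535,0.84062,-5.86645,-0.74012,-0.18264,-0.37721
26,1.26376,-0.84895,-1.71512,1.48615,0.86554,0.21368,-0.05897,1.54778,0.26290,-0.25282,0.83304,-5.59955,-0.69525,-0.14029,-0.38435
27,1.27995,-0.84551,-1.71565,1.51691,0.73470,0.28060,-0.09172,1.52599,0.27102,-0.25912,0.82581,-5.35723,-0.65407,-0.09963,-0.39123
28,1.29378,-0.84168,-1.71628,1.54728,0.62741,0.27570,-0.08143,1.50487,0.27830,-0.26438,0.81896,-5.14694,-0.61214,-0.06980,-0.39901
29,1.30561,-0.83803,-1.71664,1.57719,0.53231,0.27085,-0.06892,1.47909,0.28487,-0.26871,0.81247,-4.95507,-0.57390,-0.04384,-0.40680
30,1.31566,-0.83460,-1.71664,1.60656,0.44904,0.25795,-0.04793,1.45063,0.29082,-0.27224,0.80634,-4.78179,-0.53924,-0.02333,-0.41483
31,1.32414,-0.83144,-1.71618,1.63536,0.37525,0.24627,-0.02523,1.42064,0.29624,-0.27505,0.80055,-4.62503,-0.50842,-0.00661,-0.42309
32,1.33123,-0.82844,-1.71530,1.66355,0.30979,0.23756,-0.00381,1.39037,0.30121,-0.27723,0.79509,-4.48370,-0.48092,0.00771,-0.43157
33,1.33705,-0.82529,-1.71427,1.69116,0.25146,0.23585,0.00980,1.36136,0.30577,-0.27885,0.78993,-4.35662,-0.45558,0.02268,-0.44023
34,1.34172,-0.82168,-1.71335,1.71818,0.19932,0.24335,0.01186,1.33374,0.30994,-0.27997,0.78504,-4.24288,-0.43153,0.04027,-0.44892
35,1.34540,-0.81788,-1.71241,1.74462,0.15391,0.24697,0.01606,1.30487,0.31378,-0.28064,0.78039,-4.14178,-0.40911,0.05632,-0.45720
36,1.34818,-0.81362,-1.71166,1.77048,0.11957,0.21399,0.03510,1.28083,0.31729,-0.28093,0.77599,-4.05183,-0.38301,0.07230,-0.46572
37,1.35020,-0.80909,-1.71114,1.79576,0.08906,0.18569,0.05597,1.25250,0.32049,-0.28088,0.77179,-3.97097,-0.35980,0.08552,-0.47332
38,1.35160,-0.80476,-1.71041,1.82044,0.05570,0.20962,0.04389,1.22023,0.32343,-0.28054,0.76781,,,,


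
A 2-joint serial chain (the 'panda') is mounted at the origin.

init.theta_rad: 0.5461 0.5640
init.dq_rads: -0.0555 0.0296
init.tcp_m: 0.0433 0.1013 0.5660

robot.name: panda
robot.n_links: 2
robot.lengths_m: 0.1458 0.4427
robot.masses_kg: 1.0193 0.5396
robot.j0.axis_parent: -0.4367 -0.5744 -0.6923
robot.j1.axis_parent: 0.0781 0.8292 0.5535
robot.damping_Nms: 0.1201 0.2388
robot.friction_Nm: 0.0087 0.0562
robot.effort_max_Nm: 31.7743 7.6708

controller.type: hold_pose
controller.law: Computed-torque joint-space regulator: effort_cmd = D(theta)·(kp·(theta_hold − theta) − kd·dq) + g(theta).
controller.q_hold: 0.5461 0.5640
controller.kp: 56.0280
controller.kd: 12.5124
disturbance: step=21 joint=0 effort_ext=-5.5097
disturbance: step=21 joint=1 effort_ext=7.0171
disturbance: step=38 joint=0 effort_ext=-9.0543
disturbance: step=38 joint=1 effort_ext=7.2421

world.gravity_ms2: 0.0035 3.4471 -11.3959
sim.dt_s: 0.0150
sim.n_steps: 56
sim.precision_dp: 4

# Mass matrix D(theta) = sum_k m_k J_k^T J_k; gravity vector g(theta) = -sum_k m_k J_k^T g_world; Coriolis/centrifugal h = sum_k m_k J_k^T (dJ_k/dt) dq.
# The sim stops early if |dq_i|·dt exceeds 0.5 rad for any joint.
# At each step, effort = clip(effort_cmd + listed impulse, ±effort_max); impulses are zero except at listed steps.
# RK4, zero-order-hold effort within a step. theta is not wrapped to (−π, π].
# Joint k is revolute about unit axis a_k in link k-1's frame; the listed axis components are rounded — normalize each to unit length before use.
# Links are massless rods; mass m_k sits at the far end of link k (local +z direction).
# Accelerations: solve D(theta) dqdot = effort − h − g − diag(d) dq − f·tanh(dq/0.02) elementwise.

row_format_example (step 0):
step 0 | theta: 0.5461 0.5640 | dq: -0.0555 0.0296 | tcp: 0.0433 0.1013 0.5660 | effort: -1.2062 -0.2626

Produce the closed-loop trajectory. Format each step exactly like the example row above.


step 1 | theta: 0.5453 0.5643 | dq: -0.0545 0.0086 | tcp: 0.0436 0.1011 0.5660 | effort: -1.2152 -0.2487
step 2 | theta: 0.5445 0.5643 | dq: -0.0428 0.0043 | tcp: 0.0438 0.1010 0.5660 | effort: -1.2236 -0.2406
step 3 | theta: 0.5440 0.5644 | dq: -0.0311 0.0030 | tcp: 0.0440 0.1008 0.5660 | effort: -1.2311 -0.2342
step 4 | theta: 0.5436 0.5644 | dq: -0.0212 0.0023 | tcp: 0.0441 0.1008 0.5660 | effort: -1.2377 -0.2288
step 5 | theta: 0.5433 0.5645 | dq: -0.0134 0.0017 | tcp: 0.0442 0.1007 0.5660 | effort: -1.2433 -0.2241
step 6 | theta: 0.5432 0.5645 | dq: -0.0074 0.0010 | tcp: 0.0442 0.1007 0.5660 | effort: -1.2480 -0.2201
step 7 | theta: 0.5431 0.5645 | dq: -0.0030 0.0004 | tcp: 0.0442 0.1006 0.5660 | effort: -1.2519 -0.2168
step 8 | theta: 0.5431 0.5645 | dq: 0.0003 -0.0001 | tcp: 0.0443 0.1006 0.5660 | effort: -1.2550 -0.2142
step 9 | theta: 0.5431 0.5645 | dq: 0.0026 -0.0004 | tcp: 0.0442 0.1007 0.5660 | effort: -1.2576 -0.2120
step 10 | theta: 0.5431 0.5645 | dq: 0.0044 -0.0007 | tcp: 0.0442 0.1007 0.5660 | effort: -1.2597 -0.2102
step 11 | theta: 0.5432 0.5645 | dq: 0.0056 -0.0009 | tcp: 0.0442 0.1007 0.5660 | effort: -1.2615 -0.2087
step 12 | theta: 0.5433 0.5645 | dq: 0.0064 -0.0010 | tcp: 0.0442 0.1007 0.5660 | effort: -1.2630 -0.2074
step 13 | theta: 0.5434 0.5644 | dq: 0.0069 -0.0011 | tcp: 0.0441 0.1007 0.5660 | effort: -1.2643 -0.2063
step 14 | theta: 0.5435 0.5644 | dq: 0.0073 -0.0011 | tcp: 0.0441 0.1007 0.5660 | effort: -1.2654 -0.2054
step 15 | theta: 0.5436 0.5644 | dq: 0.0074 -0.0011 | tcp: 0.0441 0.1008 0.5660 | effort: -1.2663 -0.2046
step 16 | theta: 0.5437 0.5644 | dq: 0.0074 -0.0011 | tcp: 0.0440 0.1008 0.5660 | effort: -1.2672 -0.2039
step 17 | theta: 0.5438 0.5644 | dq: 0.0073 -0.0011 | tcp: 0.0440 0.1008 0.5660 | effort: -1.2679 -0.2033
step 18 | theta: 0.5439 0.5644 | dq: 0.0072 -0.0011 | tcp: 0.0440 0.1008 0.5660 | effort: -1.2686 -0.2028
step 19 | theta: 0.5440 0.5643 | dq: 0.0070 -0.0011 | tcp: 0.0439 0.1009 0.5660 | effort: -1.2692 -0.2023
step 20 | theta: 0.5441 0.5643 | dq: 0.0068 -0.0010 | tcp: 0.0439 0.1009 0.5660 | effort: -1.2697 -0.2018
step 21 | theta: 0.5442 0.5643 | dq: 0.0065 -0.0010 | tcp: 0.0439 0.1009 0.5660 | effort: -6.7799 6.8157
step 22 | theta: 0.5438 0.5744 | dq: -0.0954 1.3130 | tcp: 0.0476 0.1000 0.5654 | effort: -0.1812 -1.5480
step 23 | theta: 0.5414 0.5908 | dq: -0.2221 0.8832 | tcp: 0.0540 0.0983 0.5644 | effort: -0.2834 -1.3616
step 24 | theta: 0.5376 0.6017 | dq: -0.2714 0.5774 | tcp: 0.0589 0.0967 0.5637 | effort: -0.3822 -1.2045
step 25 | theta: 0.5335 0.6087 | dq: -0.2736 0.3588 | tcp: 0.0624 0.0954 0.5633 | effort: -0.4758 -1.0707
step 26 | theta: 0.5295 0.6128 | dq: -0.2490 0.2015 | tcp: 0.0649 0.0943 0.5630 | effort: -0.5630 -0.9556
step 27 | theta: 0.5261 0.6150 | dq: -0.2110 0.0876 | tcp: 0.0666 0.0935 0.5628 | effort: -0.6434 -0.8556
step 28 | theta: 0.5232 0.6157 | dq: -0.1646 0.0091 | tcp: 0.0675 0.0929 0.5628 | effort: -0.7171 -0.7696
step 29 | theta: 0.5213 0.6156 | dq: -0.0940 -0.0168 | tcp: 0.0680 0.0925 0.5628 | effort: -0.7839 -0.7055
step 30 | theta: 0.5204 0.6153 | dq: -0.0251 -0.0237 | tcp: 0.0681 0.0924 0.5628 | effort: -0.8439 -0.6531
step 31 | theta: 0.5204 0.6148 | dq: 0.0260 -0.0320 | tcp: 0.0680 0.0924 0.5628 | effort: -0.8959 -0.6068
step 32 | theta: 0.5211 0.6143 | dq: 0.0627 -0.0409 | tcp: 0.0676 0.0925 0.5629 | effort: -0.9409 -0.5658
step 33 | theta: 0.5222 0.6136 | dq: 0.0911 -0.0478 | tcp: 0.0671 0.0928 0.5629 | effort: -0.9811 -0.5292
step 34 | theta: 0.5237 0.6129 | dq: 0.1124 -0.0532 | tcp: 0.0664 0.0932 0.5630 | effort: -1.0170 -0.4966
step 35 | theta: 0.5255 0.6120 | dq: 0.1278 -0.0573 | tcp: 0.0657 0.0936 0.5630 | effort: -1.0490 -0.4675
step 36 | theta: 0.5275 0.6112 | dq: 0.1382 -0.0601 | tcp: 0.0648 0.0940 0.5631 | effort: -1.0774 -0.4416
step 37 | theta: 0.5296 0.6103 | dq: 0.1447 -0.0619 | tcp: 0.0640 0.0945 0.5632 | effort: -1.1027 -0.4187
step 38 | theta: 0.5318 0.6093 | dq: 0.1480 -0.0626 | tcp: 0.0631 0.0950 0.5632 | effort: -10.1794 6.8437
step 39 | theta: 0.5192 0.6080 | dq: -1.8123 -0.0959 | tcp: 0.0659 0.0926 0.5634 | effort: 0.6265 -1.8110
step 40 | theta: 0.4956 0.6071 | dq: -1.3423 -0.0288 | tcp: 0.0717 0.0880 0.5634 | effort: 0.4167 -1.6552
step 41 | theta: 0.4783 0.6070 | dq: -0.9749 -0.0029 | tcp: 0.0762 0.0846 0.5634 | effort: 0.2286 -1.5061
step 42 | theta: 0.4659 0.6070 | dq: -0.6854 -0.0018 | tcp: 0.0795 0.0822 0.5633 | effort: 0.0595 -1.3653
step 43 | theta: 0.4574 0.6069 | dq: -0.4488 -0.0049 | tcp: 0.0818 0.0806 0.5632 | effort: -0.0925 -1.2378
step 44 | theta: 0.4522 0.6068 | dq: -0.2554 -0.0091 | tcp: 0.0831 0.0796 0.5631 | effort: -0.2292 -1.1233
step 45 | theta: 0.4495 0.6067 | dq: -0.0987 -0.0137 | tcp: 0.0838 0.0791 0.5631 | effort: -0.3518 -1.0205
step 46 | theta: 0.4490 0.6064 | dq: 0.0249 -0.0200 | tcp: 0.0839 0.0790 0.5631 | effort: -0.4612 -0.9284
step 47 | theta: 0.4500 0.6060 | dq: 0.1161 -0.0302 | tcp: 0.0834 0.0792 0.5632 | effort: -0.5564 -0.8467
step 48 | theta: 0.4523 0.6055 | dq: 0.1869 -0.0389 | tcp: 0.0826 0.0797 0.5632 | effort: -0.6416 -0.7737
step 49 | theta: 0.4555 0.6049 | dq: 0.2399 -0.0471 | tcp: 0.0816 0.0803 0.5633 | effort: -0.7177 -0.7083
step 50 | theta: 0.4594 0.6041 | dq: 0.2781 -0.0546 | tcp: 0.0802 0.0811 0.5634 | effort: -0.7856 -0.6498
step 51 | theta: 0.4638 0.6032 | dq: 0.3044 -0.0611 | tcp: 0.0788 0.0820 0.5636 | effort: -0.8460 -0.5975
step 52 | theta: 0.4685 0.6023 | dq: 0.3211 -0.0662 | tcp: 0.0772 0.0829 0.5637 | effort: -0.8998 -0.5510
step 53 | theta: 0.4733 0.6013 | dq: 0.3302 -0.0699 | tcp: 0.0755 0.0839 0.5638 | effort: -0.9476 -0.5098
step 54 | theta: 0.4783 0.6002 | dq: 0.3333 -0.0720 | tcp: 0.0738 0.0850 0.5639 | effort: -0.9900 -0.4734
step 55 | theta: 0.4833 0.5991 | dq: 0.3318 -0.0727 | tcp: 0.0721 0.0860 0.5640 | effort: -1.0275 -0.4414
step 56 | theta: 0.4882 0.5980 | dq: 0.3266 -0.0721 | tcp: 0.0704 0.0870 0.5641


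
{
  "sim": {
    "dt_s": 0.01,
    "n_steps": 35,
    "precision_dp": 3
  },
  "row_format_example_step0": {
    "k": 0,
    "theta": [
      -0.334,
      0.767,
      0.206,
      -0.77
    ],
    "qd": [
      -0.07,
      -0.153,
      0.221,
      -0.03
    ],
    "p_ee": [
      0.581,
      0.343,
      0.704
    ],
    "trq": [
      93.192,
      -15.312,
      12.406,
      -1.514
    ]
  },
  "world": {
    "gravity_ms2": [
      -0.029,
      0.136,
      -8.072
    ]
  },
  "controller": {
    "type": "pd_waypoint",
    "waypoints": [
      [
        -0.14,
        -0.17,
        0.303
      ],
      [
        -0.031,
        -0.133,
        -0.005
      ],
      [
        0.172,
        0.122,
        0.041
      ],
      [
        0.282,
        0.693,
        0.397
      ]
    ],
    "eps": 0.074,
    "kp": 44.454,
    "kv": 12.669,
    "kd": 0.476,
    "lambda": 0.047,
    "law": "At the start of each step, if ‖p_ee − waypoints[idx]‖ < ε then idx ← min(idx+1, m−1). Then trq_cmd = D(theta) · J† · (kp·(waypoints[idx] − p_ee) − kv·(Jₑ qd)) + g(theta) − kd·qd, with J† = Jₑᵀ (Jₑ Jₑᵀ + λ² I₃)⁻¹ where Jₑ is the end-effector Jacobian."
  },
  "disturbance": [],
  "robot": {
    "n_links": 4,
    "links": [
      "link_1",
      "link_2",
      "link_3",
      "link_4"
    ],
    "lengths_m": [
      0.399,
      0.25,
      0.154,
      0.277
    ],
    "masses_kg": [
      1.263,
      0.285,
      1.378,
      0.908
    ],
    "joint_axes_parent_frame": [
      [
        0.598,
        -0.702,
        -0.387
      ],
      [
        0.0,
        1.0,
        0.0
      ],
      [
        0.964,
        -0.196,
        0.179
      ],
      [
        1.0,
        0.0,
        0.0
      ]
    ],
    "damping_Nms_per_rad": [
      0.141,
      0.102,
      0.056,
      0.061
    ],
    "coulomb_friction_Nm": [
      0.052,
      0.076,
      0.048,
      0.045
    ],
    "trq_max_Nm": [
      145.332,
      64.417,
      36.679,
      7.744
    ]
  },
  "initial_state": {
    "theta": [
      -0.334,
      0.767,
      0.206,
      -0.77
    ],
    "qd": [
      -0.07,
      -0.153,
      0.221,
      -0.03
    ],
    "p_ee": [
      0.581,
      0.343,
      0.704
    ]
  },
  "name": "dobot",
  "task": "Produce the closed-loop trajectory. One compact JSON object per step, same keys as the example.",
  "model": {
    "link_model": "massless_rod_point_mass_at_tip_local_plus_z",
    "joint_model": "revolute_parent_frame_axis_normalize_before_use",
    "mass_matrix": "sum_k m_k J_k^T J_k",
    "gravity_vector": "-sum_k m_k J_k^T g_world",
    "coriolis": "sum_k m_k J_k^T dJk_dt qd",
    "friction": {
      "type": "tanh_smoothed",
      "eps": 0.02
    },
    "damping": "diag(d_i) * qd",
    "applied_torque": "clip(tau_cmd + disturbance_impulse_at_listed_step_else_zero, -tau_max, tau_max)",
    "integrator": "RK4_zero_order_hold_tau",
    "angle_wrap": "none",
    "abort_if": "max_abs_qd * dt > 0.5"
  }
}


{"k":1,"theta":[-0.329,0.77,0.204,-0.776],"qd":[1.003,0.83,-0.689,-1.135],"p_ee":[0.579,0.342,0.704],"trq":[82.046,-14.74,11.393,-0.767]}
{"k":2,"theta":[-0.315,0.783,0.193,-0.791],"qd":[1.899,1.63,-1.458,-1.925],"p_ee":[0.575,0.339,0.702],"trq":[70.717,-13.829,10.11,-0.345]}
{"k":3,"theta":[-0.292,0.802,0.175,-0.813],"qd":[2.62,2.257,-2.061,-2.464],"p_ee":[0.568,0.333,0.699],"trq":[59.663,-12.704,8.7,-0.129]}
{"k":4,"theta":[-0.263,0.827,0.153,-0.84],"qd":[3.179,2.73,-2.482,-2.82],"p_ee":[0.559,0.326,0.696],"trq":[49.285,-11.471,7.277,-0.025]}
{"k":5,"theta":[-0.229,0.856,0.126,-0.869],"qd":[3.596,3.075,-2.732,-3.045],"p_ee":[0.549,0.317,0.692],"trq":[39.863,-10.221,5.927,0.026]}
{"k":6,"theta":[-0.192,0.888,0.099,-0.9],"qd":[3.896,3.318,-2.842,-3.176],"p_ee":[0.536,0.306,0.687],"trq":[31.538,-9.02,4.703,0.059]}
{"k":7,"theta":[-0.152,0.922,0.07,-0.932],"qd":[4.104,3.484,-2.842,-3.238],"p_ee":[0.523,0.295,0.682],"trq":[24.333,-7.91,3.632,0.094]}
{"k":8,"theta":[-0.11,0.958,0.042,-0.965],"qd":[4.239,3.593,-2.763,-3.25],"p_ee":[0.508,0.282,0.677],"trq":[18.192,-6.913,2.721,0.139]}
{"k":9,"theta":[-0.067,0.994,0.015,-0.997],"qd":[4.32,3.659,-2.632,-3.226],"p_ee":[0.493,0.268,0.672],"trq":[13.019,-6.037,1.962,0.195]}
{"k":10,"theta":[-0.024,1.031,-0.01,-1.029],"qd":[4.361,3.694,-2.468,-3.176],"p_ee":[0.476,0.254,0.667],"trq":[8.701,-5.279,1.341,0.262]}
{"k":11,"theta":[0.02,1.068,-0.034,-1.061],"qd":[4.371,3.705,-2.285,-3.106],"p_ee":[0.46,0.24,0.661],"trq":[5.12,-4.634,0.84,0.336]}
{"k":12,"theta":[0.063,1.105,-0.056,-1.091],"qd":[4.36,3.7,-2.094,-3.023],"p_ee":[0.443,0.225,0.656],"trq":[2.169,-4.092,0.441,0.415]}
{"k":13,"theta":[0.107,1.141,-0.076,-1.121],"qd":[4.332,3.682,-1.902,-2.932],"p_ee":[0.425,0.21,0.651],"trq":[-0.249,-3.643,0.129,0.496]}
{"k":14,"theta":[0.15,1.178,-0.094,-1.15],"qd":[4.293,3.655,-1.714,-2.834],"p_ee":[0.408,0.196,0.646],"trq":[-2.222,-3.276,-0.114,0.577]}
{"k":15,"theta":[0.193,1.215,-0.11,-1.178],"qd":[4.246,3.62,-1.532,-2.733],"p_ee":[0.391,0.181,0.641],"trq":[-3.821,-2.983,-0.299,0.655]}
{"k":16,"theta":[0.235,1.251,-0.125,-1.205],"qd":[4.193,3.581,-1.36,-2.63],"p_ee":[0.374,0.167,0.636],"trq":[-5.111,-2.753,-0.439,0.728]}
{"k":17,"theta":[0.276,1.286,-0.138,-1.23],"qd":[4.137,3.537,-1.197,-2.526],"p_ee":[0.357,0.153,0.631],"trq":[-6.145,-2.578,-0.542,0.797]}
{"k":18,"theta":[0.318,1.321,-0.149,-1.255],"qd":[4.078,3.489,-1.044,-2.422],"p_ee":[0.34,0.139,0.626],"trq":[-6.968,-2.452,-0.617,0.86]}
{"k":19,"theta":[0.358,1.356,-0.158,-1.279],"qd":[4.019,3.44,-0.902,-2.319],"p_ee":[0.323,0.126,0.621],"trq":[-7.619,-2.367,-0.671,0.917]}
{"k":20,"theta":[0.398,1.39,-0.167,-1.301],"qd":[3.959,3.388,-0.769,-2.217],"p_ee":[0.307,0.113,0.615],"trq":[-8.13,-2.318,-0.709,0.968]}
{"k":21,"theta":[0.437,1.424,-0.174,-1.323],"qd":[3.899,3.336,-0.646,-2.117],"p_ee":[0.291,0.1,0.61],"trq":[-8.527,-2.298,-0.734,1.012]}
{"k":22,"theta":[0.476,1.457,-0.18,-1.344],"qd":[3.84,3.281,-0.533,-2.019],"p_ee":[0.276,0.088,0.605],"trq":[-8.834,-2.303,-0.751,1.051]}
{"k":23,"theta":[0.514,1.489,-0.185,-1.363],"qd":[3.782,3.226,-0.427,-1.923],"p_ee":[0.261,0.076,0.599],"trq":[-9.068,-2.328,-0.763,1.085]}
{"k":24,"theta":[0.551,1.521,-0.188,-1.382],"qd":[3.725,3.17,-0.33,-1.83],"p_ee":[0.246,0.065,0.594],"trq":[-9.245,-2.37,-0.771,1.113]}
{"k":25,"theta":[0.588,1.553,-0.191,-1.4],"qd":[3.67,3.112,-0.241,-1.739],"p_ee":[0.232,0.054,0.589],"trq":[-9.378,-2.425,-0.777,1.137]}
{"k":26,"theta":[0.625,1.583,-0.193,-1.417],"qd":[3.615,3.054,-0.158,-1.65],"p_ee":[0.218,0.043,0.583],"trq":[-9.477,-2.49,-0.783,1.157]}
{"k":27,"theta":[0.661,1.614,-0.194,-1.433],"qd":[3.562,2.994,-0.082,-1.564],"p_ee":[0.204,0.033,0.577],"trq":[-9.551,-2.562,-0.789,1.173]}
{"k":28,"theta":[0.696,1.643,-0.195,-1.448],"qd":[3.511,2.933,-0.014,-1.479],"p_ee":[0.191,0.024,0.572],"trq":[-9.605,-2.637,-0.795,1.186]}
{"k":29,"theta":[0.731,1.672,-0.195,-1.463],"qd":[3.463,2.871,0.029,-1.376],"p_ee":[0.178,0.014,0.566],"trq":[-9.617,-2.714,-0.787,1.185]}
{"k":30,"theta":[0.765,1.701,-0.194,-1.476],"qd":[3.418,2.809,0.067,-1.276],"p_ee":[0.166,0.005,0.56],"trq":[-9.623,-2.79,-0.779,1.184]}
{"k":31,"theta":[0.799,1.729,-0.193,-1.488],"qd":[3.372,2.746,0.108,-1.189],"p_ee":[0.154,-0.003,0.555],"trq":[-9.64,-2.865,-0.778,1.187]}
{"k":32,"theta":[0.833,1.756,-0.192,-1.5],"qd":[3.325,2.681,0.149,-1.111],"p_ee":[0.142,-0.011,0.549],"trq":[-9.662,-2.936,-0.782,1.191]}
{"k":33,"theta":[0.866,1.782,-0.19,-1.51],"qd":[3.279,2.616,0.187,-1.039],"p_ee":[0.131,-0.019,0.543],"trq":[-9.688,-3.004,-0.79,1.196]}
{"k":34,"theta":[0.898,1.808,-0.188,-1.52],"qd":[3.233,2.549,0.223,-0.971],"p_ee":[0.12,-0.027,0.537],"trq":[-9.716,-3.067,-0.802,1.199]}
{"k":35,"theta":[0.931,1.833,-0.186,-1.53],"qd":[3.187,2.482,0.256,-0.906],"p_ee":[0.109,-0.034,0.532]}
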